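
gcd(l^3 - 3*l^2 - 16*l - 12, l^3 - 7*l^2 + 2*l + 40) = l + 2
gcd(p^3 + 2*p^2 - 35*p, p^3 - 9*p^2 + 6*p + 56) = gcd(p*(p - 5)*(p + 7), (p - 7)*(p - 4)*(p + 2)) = 1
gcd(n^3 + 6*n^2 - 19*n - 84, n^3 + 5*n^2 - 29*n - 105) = n^2 + 10*n + 21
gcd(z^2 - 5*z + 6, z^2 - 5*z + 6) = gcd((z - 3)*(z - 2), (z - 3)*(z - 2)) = z^2 - 5*z + 6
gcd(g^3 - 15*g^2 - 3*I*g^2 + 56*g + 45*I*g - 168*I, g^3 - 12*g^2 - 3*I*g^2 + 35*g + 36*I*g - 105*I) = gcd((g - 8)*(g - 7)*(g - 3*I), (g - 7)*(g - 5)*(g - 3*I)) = g^2 + g*(-7 - 3*I) + 21*I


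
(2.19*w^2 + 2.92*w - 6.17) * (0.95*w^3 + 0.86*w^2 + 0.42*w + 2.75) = 2.0805*w^5 + 4.6574*w^4 - 2.4305*w^3 + 1.9427*w^2 + 5.4386*w - 16.9675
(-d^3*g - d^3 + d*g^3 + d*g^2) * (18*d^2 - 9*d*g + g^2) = -18*d^5*g - 18*d^5 + 9*d^4*g^2 + 9*d^4*g + 17*d^3*g^3 + 17*d^3*g^2 - 9*d^2*g^4 - 9*d^2*g^3 + d*g^5 + d*g^4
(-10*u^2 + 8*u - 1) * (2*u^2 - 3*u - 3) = -20*u^4 + 46*u^3 + 4*u^2 - 21*u + 3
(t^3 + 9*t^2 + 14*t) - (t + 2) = t^3 + 9*t^2 + 13*t - 2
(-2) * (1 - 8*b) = 16*b - 2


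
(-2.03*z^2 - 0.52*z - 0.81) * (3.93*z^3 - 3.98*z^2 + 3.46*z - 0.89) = -7.9779*z^5 + 6.0358*z^4 - 8.1375*z^3 + 3.2313*z^2 - 2.3398*z + 0.7209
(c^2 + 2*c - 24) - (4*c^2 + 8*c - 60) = -3*c^2 - 6*c + 36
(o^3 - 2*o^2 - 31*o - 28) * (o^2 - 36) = o^5 - 2*o^4 - 67*o^3 + 44*o^2 + 1116*o + 1008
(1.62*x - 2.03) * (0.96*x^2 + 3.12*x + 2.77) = 1.5552*x^3 + 3.1056*x^2 - 1.8462*x - 5.6231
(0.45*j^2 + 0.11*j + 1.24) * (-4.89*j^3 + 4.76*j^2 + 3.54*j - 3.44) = -2.2005*j^5 + 1.6041*j^4 - 3.947*j^3 + 4.7438*j^2 + 4.0112*j - 4.2656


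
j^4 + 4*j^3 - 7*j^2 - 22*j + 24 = (j - 2)*(j - 1)*(j + 3)*(j + 4)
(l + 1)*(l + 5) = l^2 + 6*l + 5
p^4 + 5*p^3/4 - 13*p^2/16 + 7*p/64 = p*(p - 1/4)^2*(p + 7/4)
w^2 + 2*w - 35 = (w - 5)*(w + 7)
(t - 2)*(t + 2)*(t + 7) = t^3 + 7*t^2 - 4*t - 28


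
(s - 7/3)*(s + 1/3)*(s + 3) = s^3 + s^2 - 61*s/9 - 7/3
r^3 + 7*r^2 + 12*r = r*(r + 3)*(r + 4)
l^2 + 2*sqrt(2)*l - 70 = (l - 5*sqrt(2))*(l + 7*sqrt(2))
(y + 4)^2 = y^2 + 8*y + 16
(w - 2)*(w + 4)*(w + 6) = w^3 + 8*w^2 + 4*w - 48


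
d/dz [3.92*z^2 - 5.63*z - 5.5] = 7.84*z - 5.63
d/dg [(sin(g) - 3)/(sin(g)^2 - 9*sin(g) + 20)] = (6*sin(g) + cos(g)^2 - 8)*cos(g)/(sin(g)^2 - 9*sin(g) + 20)^2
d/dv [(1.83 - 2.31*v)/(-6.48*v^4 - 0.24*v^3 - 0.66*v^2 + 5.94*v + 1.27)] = (-44.9064*v^4 + 46.3248*v^3 - 0.207*v^2 + 2.4156*v - 13.8039)/(41.9904*v^8 + 3.1104*v^7 + 8.6112*v^6 - 76.6656*v^5 - 18.8748*v^4 - 8.4504*v^3 + 33.6072*v^2 + 15.0876*v + 1.6129)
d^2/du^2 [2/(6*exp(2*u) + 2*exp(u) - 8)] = (2*(6*exp(u) + 1)^2*exp(u) - (12*exp(u) + 1)*(3*exp(2*u) + exp(u) - 4))*exp(u)/(3*exp(2*u) + exp(u) - 4)^3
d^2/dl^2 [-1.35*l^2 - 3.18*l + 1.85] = -2.70000000000000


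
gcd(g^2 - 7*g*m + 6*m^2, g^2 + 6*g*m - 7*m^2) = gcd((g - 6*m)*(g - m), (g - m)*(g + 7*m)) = g - m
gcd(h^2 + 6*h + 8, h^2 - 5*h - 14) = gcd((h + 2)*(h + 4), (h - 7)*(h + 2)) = h + 2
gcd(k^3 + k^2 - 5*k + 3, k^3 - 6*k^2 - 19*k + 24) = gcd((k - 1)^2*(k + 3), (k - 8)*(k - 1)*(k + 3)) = k^2 + 2*k - 3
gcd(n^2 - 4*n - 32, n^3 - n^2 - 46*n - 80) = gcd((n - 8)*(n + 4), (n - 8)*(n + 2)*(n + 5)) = n - 8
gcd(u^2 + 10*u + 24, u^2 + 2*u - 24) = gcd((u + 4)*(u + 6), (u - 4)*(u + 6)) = u + 6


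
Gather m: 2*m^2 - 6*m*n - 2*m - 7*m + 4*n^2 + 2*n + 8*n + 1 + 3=2*m^2 + m*(-6*n - 9) + 4*n^2 + 10*n + 4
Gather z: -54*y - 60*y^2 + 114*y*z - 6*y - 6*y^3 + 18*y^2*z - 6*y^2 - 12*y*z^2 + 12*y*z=-6*y^3 - 66*y^2 - 12*y*z^2 - 60*y + z*(18*y^2 + 126*y)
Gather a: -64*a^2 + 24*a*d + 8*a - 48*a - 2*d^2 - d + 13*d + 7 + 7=-64*a^2 + a*(24*d - 40) - 2*d^2 + 12*d + 14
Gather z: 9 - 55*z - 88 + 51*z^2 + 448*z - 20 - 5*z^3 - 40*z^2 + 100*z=-5*z^3 + 11*z^2 + 493*z - 99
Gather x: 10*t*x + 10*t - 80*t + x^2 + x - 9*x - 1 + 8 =-70*t + x^2 + x*(10*t - 8) + 7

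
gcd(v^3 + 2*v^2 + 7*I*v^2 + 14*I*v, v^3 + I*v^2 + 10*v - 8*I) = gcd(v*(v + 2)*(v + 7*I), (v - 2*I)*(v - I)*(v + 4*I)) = 1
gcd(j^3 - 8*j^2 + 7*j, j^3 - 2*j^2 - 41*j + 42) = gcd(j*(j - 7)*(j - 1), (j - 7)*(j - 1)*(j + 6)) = j^2 - 8*j + 7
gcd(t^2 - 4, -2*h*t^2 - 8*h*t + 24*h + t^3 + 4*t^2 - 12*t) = t - 2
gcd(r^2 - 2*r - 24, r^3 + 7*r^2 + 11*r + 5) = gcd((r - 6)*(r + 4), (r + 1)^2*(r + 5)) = 1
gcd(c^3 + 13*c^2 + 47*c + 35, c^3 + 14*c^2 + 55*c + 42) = c^2 + 8*c + 7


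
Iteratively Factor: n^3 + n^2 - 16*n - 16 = (n + 1)*(n^2 - 16) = (n + 1)*(n + 4)*(n - 4)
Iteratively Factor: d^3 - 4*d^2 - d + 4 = (d - 1)*(d^2 - 3*d - 4) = (d - 4)*(d - 1)*(d + 1)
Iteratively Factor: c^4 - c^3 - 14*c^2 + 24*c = (c - 3)*(c^3 + 2*c^2 - 8*c) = c*(c - 3)*(c^2 + 2*c - 8) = c*(c - 3)*(c + 4)*(c - 2)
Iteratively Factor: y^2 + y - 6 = (y - 2)*(y + 3)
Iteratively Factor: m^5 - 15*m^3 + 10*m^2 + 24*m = (m - 2)*(m^4 + 2*m^3 - 11*m^2 - 12*m) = (m - 3)*(m - 2)*(m^3 + 5*m^2 + 4*m) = (m - 3)*(m - 2)*(m + 1)*(m^2 + 4*m) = m*(m - 3)*(m - 2)*(m + 1)*(m + 4)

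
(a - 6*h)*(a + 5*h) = a^2 - a*h - 30*h^2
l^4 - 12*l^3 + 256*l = l*(l - 8)^2*(l + 4)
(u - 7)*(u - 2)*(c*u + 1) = c*u^3 - 9*c*u^2 + 14*c*u + u^2 - 9*u + 14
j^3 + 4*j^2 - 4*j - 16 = (j - 2)*(j + 2)*(j + 4)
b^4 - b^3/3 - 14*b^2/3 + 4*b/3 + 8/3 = (b - 2)*(b - 1)*(b + 2/3)*(b + 2)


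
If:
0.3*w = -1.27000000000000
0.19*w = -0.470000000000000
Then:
No Solution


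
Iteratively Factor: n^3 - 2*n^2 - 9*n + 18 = (n - 2)*(n^2 - 9) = (n - 3)*(n - 2)*(n + 3)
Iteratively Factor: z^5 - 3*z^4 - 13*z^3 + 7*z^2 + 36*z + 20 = (z + 1)*(z^4 - 4*z^3 - 9*z^2 + 16*z + 20) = (z - 2)*(z + 1)*(z^3 - 2*z^2 - 13*z - 10) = (z - 2)*(z + 1)^2*(z^2 - 3*z - 10) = (z - 2)*(z + 1)^2*(z + 2)*(z - 5)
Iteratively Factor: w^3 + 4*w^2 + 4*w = (w + 2)*(w^2 + 2*w) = (w + 2)^2*(w)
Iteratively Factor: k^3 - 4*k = (k - 2)*(k^2 + 2*k) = (k - 2)*(k + 2)*(k)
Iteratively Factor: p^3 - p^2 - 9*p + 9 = (p + 3)*(p^2 - 4*p + 3) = (p - 1)*(p + 3)*(p - 3)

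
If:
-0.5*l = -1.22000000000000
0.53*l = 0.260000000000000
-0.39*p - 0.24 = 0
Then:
No Solution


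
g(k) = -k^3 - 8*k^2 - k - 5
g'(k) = -3*k^2 - 16*k - 1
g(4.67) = -285.99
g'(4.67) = -141.15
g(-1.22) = -13.87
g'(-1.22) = 14.05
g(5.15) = -358.92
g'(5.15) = -162.97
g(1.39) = -24.53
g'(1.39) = -29.04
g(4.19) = -223.20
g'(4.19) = -120.71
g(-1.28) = -14.73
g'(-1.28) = 14.56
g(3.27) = -128.78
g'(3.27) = -85.40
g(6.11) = -537.87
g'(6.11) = -210.76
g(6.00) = -515.00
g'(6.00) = -205.00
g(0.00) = -5.00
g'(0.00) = -1.00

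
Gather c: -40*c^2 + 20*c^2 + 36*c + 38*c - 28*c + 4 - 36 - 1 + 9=-20*c^2 + 46*c - 24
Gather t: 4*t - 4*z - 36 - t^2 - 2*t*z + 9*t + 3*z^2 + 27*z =-t^2 + t*(13 - 2*z) + 3*z^2 + 23*z - 36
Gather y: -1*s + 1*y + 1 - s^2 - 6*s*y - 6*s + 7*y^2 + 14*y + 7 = -s^2 - 7*s + 7*y^2 + y*(15 - 6*s) + 8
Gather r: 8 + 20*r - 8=20*r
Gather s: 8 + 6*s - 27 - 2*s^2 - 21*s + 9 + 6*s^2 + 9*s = 4*s^2 - 6*s - 10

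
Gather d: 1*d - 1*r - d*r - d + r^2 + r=-d*r + r^2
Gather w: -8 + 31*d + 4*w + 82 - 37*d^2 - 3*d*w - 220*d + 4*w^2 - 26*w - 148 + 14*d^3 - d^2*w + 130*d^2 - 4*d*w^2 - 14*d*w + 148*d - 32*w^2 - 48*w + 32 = 14*d^3 + 93*d^2 - 41*d + w^2*(-4*d - 28) + w*(-d^2 - 17*d - 70) - 42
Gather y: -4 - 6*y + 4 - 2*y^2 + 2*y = -2*y^2 - 4*y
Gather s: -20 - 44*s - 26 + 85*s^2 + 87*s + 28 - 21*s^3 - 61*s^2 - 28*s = -21*s^3 + 24*s^2 + 15*s - 18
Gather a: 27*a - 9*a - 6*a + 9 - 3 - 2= 12*a + 4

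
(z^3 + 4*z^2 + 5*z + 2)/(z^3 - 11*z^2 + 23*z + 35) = (z^2 + 3*z + 2)/(z^2 - 12*z + 35)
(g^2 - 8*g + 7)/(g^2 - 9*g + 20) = (g^2 - 8*g + 7)/(g^2 - 9*g + 20)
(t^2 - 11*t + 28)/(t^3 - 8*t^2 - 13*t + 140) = (t - 4)/(t^2 - t - 20)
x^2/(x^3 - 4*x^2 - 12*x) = x/(x^2 - 4*x - 12)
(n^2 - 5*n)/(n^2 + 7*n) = (n - 5)/(n + 7)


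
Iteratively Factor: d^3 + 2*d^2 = (d)*(d^2 + 2*d) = d^2*(d + 2)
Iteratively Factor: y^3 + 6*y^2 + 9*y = (y + 3)*(y^2 + 3*y) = (y + 3)^2*(y)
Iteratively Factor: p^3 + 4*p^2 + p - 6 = (p - 1)*(p^2 + 5*p + 6) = (p - 1)*(p + 3)*(p + 2)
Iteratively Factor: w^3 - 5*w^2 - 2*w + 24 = (w - 4)*(w^2 - w - 6) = (w - 4)*(w + 2)*(w - 3)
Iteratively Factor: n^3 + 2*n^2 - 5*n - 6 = (n - 2)*(n^2 + 4*n + 3) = (n - 2)*(n + 1)*(n + 3)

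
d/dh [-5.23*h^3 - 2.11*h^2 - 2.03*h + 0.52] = -15.69*h^2 - 4.22*h - 2.03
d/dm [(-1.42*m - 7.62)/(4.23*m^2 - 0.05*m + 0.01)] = (6.0066*m^2 + 64.4652*m - 0.3952)/(17.8929*m^4 - 0.423*m^3 + 0.0871*m^2 - 0.001*m + 0.0001)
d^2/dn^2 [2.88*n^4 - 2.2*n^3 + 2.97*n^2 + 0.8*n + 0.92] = 34.56*n^2 - 13.2*n + 5.94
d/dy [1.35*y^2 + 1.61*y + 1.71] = 2.7*y + 1.61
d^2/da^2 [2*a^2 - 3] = 4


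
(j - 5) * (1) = j - 5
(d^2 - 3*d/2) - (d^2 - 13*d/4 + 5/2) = 7*d/4 - 5/2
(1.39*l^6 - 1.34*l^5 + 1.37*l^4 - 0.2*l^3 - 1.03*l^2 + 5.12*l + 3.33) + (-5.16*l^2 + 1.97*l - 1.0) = 1.39*l^6 - 1.34*l^5 + 1.37*l^4 - 0.2*l^3 - 6.19*l^2 + 7.09*l + 2.33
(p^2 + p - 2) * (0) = 0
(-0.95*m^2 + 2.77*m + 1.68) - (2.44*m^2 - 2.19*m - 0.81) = -3.39*m^2 + 4.96*m + 2.49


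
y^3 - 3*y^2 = y^2*(y - 3)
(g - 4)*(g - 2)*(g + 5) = g^3 - g^2 - 22*g + 40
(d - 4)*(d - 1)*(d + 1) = d^3 - 4*d^2 - d + 4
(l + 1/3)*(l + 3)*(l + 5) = l^3 + 25*l^2/3 + 53*l/3 + 5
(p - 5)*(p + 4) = p^2 - p - 20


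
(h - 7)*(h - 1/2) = h^2 - 15*h/2 + 7/2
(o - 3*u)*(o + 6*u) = o^2 + 3*o*u - 18*u^2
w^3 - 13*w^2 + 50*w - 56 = (w - 7)*(w - 4)*(w - 2)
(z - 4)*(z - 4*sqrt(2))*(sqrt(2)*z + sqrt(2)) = sqrt(2)*z^3 - 8*z^2 - 3*sqrt(2)*z^2 - 4*sqrt(2)*z + 24*z + 32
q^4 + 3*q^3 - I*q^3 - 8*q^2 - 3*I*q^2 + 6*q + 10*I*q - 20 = (q - 2)*(q + 5)*(q - 2*I)*(q + I)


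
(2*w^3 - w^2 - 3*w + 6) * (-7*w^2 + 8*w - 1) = -14*w^5 + 23*w^4 + 11*w^3 - 65*w^2 + 51*w - 6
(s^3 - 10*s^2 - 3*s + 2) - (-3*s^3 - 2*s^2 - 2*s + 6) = 4*s^3 - 8*s^2 - s - 4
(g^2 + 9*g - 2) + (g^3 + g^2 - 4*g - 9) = g^3 + 2*g^2 + 5*g - 11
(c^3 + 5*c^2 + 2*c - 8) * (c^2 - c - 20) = c^5 + 4*c^4 - 23*c^3 - 110*c^2 - 32*c + 160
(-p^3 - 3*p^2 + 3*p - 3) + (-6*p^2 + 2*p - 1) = -p^3 - 9*p^2 + 5*p - 4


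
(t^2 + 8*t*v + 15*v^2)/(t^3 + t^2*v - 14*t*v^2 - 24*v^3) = (t + 5*v)/(t^2 - 2*t*v - 8*v^2)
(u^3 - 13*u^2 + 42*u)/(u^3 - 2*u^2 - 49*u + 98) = u*(u - 6)/(u^2 + 5*u - 14)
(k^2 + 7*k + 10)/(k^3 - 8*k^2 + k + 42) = (k + 5)/(k^2 - 10*k + 21)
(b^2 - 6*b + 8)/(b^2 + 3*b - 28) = (b - 2)/(b + 7)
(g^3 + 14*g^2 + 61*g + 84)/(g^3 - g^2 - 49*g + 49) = (g^2 + 7*g + 12)/(g^2 - 8*g + 7)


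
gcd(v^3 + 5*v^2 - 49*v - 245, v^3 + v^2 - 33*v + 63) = v + 7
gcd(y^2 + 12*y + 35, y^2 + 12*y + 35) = y^2 + 12*y + 35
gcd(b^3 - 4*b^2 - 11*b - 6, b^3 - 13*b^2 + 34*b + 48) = b^2 - 5*b - 6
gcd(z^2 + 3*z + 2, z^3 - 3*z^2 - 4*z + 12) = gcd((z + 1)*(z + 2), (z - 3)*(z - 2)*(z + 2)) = z + 2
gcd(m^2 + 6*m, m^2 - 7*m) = m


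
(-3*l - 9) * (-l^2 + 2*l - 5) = 3*l^3 + 3*l^2 - 3*l + 45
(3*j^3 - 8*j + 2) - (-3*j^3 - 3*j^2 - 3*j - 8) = 6*j^3 + 3*j^2 - 5*j + 10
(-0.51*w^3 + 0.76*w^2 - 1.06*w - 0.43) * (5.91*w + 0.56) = -3.0141*w^4 + 4.206*w^3 - 5.839*w^2 - 3.1349*w - 0.2408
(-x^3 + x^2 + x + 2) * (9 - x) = x^4 - 10*x^3 + 8*x^2 + 7*x + 18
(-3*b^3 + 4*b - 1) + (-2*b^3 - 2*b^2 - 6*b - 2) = -5*b^3 - 2*b^2 - 2*b - 3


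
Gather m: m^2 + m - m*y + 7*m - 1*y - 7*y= m^2 + m*(8 - y) - 8*y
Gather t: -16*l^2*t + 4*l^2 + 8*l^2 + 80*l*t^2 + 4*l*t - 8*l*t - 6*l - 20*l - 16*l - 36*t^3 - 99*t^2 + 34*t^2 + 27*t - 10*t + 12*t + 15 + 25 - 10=12*l^2 - 42*l - 36*t^3 + t^2*(80*l - 65) + t*(-16*l^2 - 4*l + 29) + 30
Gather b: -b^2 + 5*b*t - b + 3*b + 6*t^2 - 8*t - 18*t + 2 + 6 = -b^2 + b*(5*t + 2) + 6*t^2 - 26*t + 8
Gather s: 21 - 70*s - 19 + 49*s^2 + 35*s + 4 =49*s^2 - 35*s + 6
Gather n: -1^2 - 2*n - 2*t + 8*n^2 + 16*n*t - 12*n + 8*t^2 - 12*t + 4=8*n^2 + n*(16*t - 14) + 8*t^2 - 14*t + 3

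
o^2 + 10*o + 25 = (o + 5)^2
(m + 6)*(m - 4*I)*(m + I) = m^3 + 6*m^2 - 3*I*m^2 + 4*m - 18*I*m + 24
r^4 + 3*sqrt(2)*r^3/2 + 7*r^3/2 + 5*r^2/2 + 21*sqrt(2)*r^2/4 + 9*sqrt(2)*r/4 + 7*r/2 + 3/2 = (r + 1/2)*(r + 3)*(r + sqrt(2)/2)*(r + sqrt(2))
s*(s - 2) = s^2 - 2*s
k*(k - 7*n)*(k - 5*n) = k^3 - 12*k^2*n + 35*k*n^2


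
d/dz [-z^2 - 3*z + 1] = -2*z - 3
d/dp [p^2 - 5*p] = 2*p - 5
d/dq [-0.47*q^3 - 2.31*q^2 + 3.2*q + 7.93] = -1.41*q^2 - 4.62*q + 3.2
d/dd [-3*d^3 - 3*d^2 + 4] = 3*d*(-3*d - 2)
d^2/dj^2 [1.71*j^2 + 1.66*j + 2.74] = 3.42000000000000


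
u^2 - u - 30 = (u - 6)*(u + 5)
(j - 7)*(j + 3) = j^2 - 4*j - 21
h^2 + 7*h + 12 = (h + 3)*(h + 4)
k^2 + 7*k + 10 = (k + 2)*(k + 5)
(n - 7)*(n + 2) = n^2 - 5*n - 14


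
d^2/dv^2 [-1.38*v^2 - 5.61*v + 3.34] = -2.76000000000000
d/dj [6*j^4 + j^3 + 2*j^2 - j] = 24*j^3 + 3*j^2 + 4*j - 1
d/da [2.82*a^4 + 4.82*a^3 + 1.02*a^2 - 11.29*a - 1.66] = 11.28*a^3 + 14.46*a^2 + 2.04*a - 11.29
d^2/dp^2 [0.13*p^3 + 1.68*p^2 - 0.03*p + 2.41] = 0.78*p + 3.36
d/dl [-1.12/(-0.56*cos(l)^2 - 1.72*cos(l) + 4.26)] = (1.2544*cos(l) + 1.9264)*sin(l)/(0.56*cos(l)^2 + 1.72*cos(l) - 4.26)^2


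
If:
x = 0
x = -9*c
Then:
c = 0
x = 0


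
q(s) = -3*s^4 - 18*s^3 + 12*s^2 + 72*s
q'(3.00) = -666.00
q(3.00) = -405.00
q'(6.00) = -4320.00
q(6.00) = -6912.00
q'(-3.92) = -129.03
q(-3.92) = 278.03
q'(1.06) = 22.47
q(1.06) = 64.58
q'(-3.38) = -162.66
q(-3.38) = 197.24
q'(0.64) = 62.10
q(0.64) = 45.77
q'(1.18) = 5.41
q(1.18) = 66.28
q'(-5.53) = 317.26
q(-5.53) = 207.26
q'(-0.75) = 28.69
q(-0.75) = -40.61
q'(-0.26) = 62.32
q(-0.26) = -17.61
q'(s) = -12*s^3 - 54*s^2 + 24*s + 72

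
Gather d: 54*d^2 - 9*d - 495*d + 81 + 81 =54*d^2 - 504*d + 162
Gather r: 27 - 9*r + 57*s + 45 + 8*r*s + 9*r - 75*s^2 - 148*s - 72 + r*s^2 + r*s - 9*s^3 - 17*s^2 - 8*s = r*(s^2 + 9*s) - 9*s^3 - 92*s^2 - 99*s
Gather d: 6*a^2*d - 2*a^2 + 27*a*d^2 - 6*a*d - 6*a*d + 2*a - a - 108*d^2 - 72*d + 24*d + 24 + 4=-2*a^2 + a + d^2*(27*a - 108) + d*(6*a^2 - 12*a - 48) + 28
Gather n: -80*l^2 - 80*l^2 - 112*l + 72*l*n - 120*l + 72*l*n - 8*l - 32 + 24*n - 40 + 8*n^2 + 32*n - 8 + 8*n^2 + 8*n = -160*l^2 - 240*l + 16*n^2 + n*(144*l + 64) - 80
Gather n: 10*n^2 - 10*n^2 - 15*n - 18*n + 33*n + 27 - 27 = 0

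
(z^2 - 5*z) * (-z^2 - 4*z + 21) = -z^4 + z^3 + 41*z^2 - 105*z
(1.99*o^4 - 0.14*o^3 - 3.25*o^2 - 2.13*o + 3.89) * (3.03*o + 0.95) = 6.0297*o^5 + 1.4663*o^4 - 9.9805*o^3 - 9.5414*o^2 + 9.7632*o + 3.6955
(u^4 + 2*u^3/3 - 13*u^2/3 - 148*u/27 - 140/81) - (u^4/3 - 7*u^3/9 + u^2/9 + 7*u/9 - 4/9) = 2*u^4/3 + 13*u^3/9 - 40*u^2/9 - 169*u/27 - 104/81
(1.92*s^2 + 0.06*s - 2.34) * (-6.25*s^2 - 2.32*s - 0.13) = -12.0*s^4 - 4.8294*s^3 + 14.2362*s^2 + 5.421*s + 0.3042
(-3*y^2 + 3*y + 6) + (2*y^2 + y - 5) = -y^2 + 4*y + 1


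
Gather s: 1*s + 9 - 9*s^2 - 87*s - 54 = -9*s^2 - 86*s - 45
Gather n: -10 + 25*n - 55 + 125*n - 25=150*n - 90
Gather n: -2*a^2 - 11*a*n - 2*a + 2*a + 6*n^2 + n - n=-2*a^2 - 11*a*n + 6*n^2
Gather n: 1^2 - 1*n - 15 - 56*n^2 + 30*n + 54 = -56*n^2 + 29*n + 40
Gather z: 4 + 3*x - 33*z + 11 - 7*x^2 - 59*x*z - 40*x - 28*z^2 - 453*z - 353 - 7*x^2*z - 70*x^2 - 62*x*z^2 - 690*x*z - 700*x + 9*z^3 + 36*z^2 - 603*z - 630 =-77*x^2 - 737*x + 9*z^3 + z^2*(8 - 62*x) + z*(-7*x^2 - 749*x - 1089) - 968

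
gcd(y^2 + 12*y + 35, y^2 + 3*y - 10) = y + 5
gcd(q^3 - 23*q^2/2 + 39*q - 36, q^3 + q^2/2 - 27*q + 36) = q^2 - 11*q/2 + 6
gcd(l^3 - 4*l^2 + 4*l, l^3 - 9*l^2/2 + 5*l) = l^2 - 2*l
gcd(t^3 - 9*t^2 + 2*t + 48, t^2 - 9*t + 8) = t - 8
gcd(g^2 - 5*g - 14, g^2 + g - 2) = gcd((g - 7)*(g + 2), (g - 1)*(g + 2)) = g + 2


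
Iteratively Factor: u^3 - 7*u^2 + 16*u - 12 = (u - 2)*(u^2 - 5*u + 6) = (u - 2)^2*(u - 3)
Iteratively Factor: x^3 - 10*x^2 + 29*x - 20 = (x - 1)*(x^2 - 9*x + 20) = (x - 4)*(x - 1)*(x - 5)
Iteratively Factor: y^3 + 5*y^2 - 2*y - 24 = (y - 2)*(y^2 + 7*y + 12) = (y - 2)*(y + 3)*(y + 4)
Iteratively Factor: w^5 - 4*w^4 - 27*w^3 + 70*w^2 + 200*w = (w)*(w^4 - 4*w^3 - 27*w^2 + 70*w + 200) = w*(w + 2)*(w^3 - 6*w^2 - 15*w + 100) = w*(w - 5)*(w + 2)*(w^2 - w - 20) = w*(w - 5)*(w + 2)*(w + 4)*(w - 5)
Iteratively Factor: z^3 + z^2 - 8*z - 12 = (z + 2)*(z^2 - z - 6) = (z - 3)*(z + 2)*(z + 2)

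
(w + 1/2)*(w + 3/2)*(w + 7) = w^3 + 9*w^2 + 59*w/4 + 21/4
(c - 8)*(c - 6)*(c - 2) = c^3 - 16*c^2 + 76*c - 96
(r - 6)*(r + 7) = r^2 + r - 42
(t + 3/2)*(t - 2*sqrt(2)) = t^2 - 2*sqrt(2)*t + 3*t/2 - 3*sqrt(2)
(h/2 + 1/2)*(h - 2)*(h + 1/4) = h^3/2 - 3*h^2/8 - 9*h/8 - 1/4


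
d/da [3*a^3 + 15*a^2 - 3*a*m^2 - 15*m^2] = 9*a^2 + 30*a - 3*m^2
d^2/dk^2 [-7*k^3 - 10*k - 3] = -42*k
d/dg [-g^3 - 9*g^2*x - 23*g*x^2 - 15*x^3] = -3*g^2 - 18*g*x - 23*x^2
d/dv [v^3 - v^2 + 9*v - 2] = 3*v^2 - 2*v + 9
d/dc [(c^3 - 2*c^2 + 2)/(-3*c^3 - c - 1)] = (c*(4 - 3*c)*(3*c^3 + c + 1) + (9*c^2 + 1)*(c^3 - 2*c^2 + 2))/(3*c^3 + c + 1)^2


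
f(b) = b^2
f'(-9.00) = -18.00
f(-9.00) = 81.00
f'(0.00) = 0.00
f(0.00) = 0.00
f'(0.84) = 1.68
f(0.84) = 0.71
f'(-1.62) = -3.24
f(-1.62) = 2.62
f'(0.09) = 0.18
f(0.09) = 0.01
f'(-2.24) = -4.48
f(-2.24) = 5.02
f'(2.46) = 4.92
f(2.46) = 6.05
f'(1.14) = 2.28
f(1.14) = 1.30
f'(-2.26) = -4.52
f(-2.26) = 5.11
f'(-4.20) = -8.40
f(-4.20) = 17.64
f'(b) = 2*b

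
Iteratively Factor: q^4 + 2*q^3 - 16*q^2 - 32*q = (q)*(q^3 + 2*q^2 - 16*q - 32) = q*(q + 2)*(q^2 - 16) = q*(q - 4)*(q + 2)*(q + 4)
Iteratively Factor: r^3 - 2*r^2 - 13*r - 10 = (r + 1)*(r^2 - 3*r - 10) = (r + 1)*(r + 2)*(r - 5)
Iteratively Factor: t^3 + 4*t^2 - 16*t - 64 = (t + 4)*(t^2 - 16) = (t - 4)*(t + 4)*(t + 4)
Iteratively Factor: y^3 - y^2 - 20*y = (y + 4)*(y^2 - 5*y) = (y - 5)*(y + 4)*(y)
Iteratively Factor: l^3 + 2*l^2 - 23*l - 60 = (l + 4)*(l^2 - 2*l - 15) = (l - 5)*(l + 4)*(l + 3)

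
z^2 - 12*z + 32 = (z - 8)*(z - 4)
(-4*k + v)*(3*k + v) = -12*k^2 - k*v + v^2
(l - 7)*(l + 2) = l^2 - 5*l - 14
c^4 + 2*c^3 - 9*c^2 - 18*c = c*(c - 3)*(c + 2)*(c + 3)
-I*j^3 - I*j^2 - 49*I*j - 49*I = (j - 7*I)*(j + 7*I)*(-I*j - I)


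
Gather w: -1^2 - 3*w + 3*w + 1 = 0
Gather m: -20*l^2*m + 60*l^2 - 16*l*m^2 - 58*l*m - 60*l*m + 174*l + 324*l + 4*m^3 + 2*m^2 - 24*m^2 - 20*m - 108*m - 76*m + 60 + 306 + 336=60*l^2 + 498*l + 4*m^3 + m^2*(-16*l - 22) + m*(-20*l^2 - 118*l - 204) + 702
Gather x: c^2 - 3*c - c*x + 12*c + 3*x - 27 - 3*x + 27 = c^2 - c*x + 9*c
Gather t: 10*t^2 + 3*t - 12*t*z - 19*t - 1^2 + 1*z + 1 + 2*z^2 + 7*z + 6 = 10*t^2 + t*(-12*z - 16) + 2*z^2 + 8*z + 6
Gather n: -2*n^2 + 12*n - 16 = -2*n^2 + 12*n - 16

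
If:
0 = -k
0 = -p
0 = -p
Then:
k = 0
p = 0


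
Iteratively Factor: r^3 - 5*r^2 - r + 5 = (r - 1)*(r^2 - 4*r - 5) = (r - 1)*(r + 1)*(r - 5)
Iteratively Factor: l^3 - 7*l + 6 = (l - 1)*(l^2 + l - 6) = (l - 2)*(l - 1)*(l + 3)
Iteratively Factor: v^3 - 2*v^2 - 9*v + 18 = (v + 3)*(v^2 - 5*v + 6) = (v - 3)*(v + 3)*(v - 2)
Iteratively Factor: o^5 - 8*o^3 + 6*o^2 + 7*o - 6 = (o + 1)*(o^4 - o^3 - 7*o^2 + 13*o - 6) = (o - 2)*(o + 1)*(o^3 + o^2 - 5*o + 3) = (o - 2)*(o - 1)*(o + 1)*(o^2 + 2*o - 3) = (o - 2)*(o - 1)^2*(o + 1)*(o + 3)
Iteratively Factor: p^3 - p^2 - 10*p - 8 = (p - 4)*(p^2 + 3*p + 2) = (p - 4)*(p + 2)*(p + 1)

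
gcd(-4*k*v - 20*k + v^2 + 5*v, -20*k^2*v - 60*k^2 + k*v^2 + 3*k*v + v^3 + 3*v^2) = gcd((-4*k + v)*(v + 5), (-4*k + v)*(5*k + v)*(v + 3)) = -4*k + v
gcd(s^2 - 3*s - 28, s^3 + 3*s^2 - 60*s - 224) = s + 4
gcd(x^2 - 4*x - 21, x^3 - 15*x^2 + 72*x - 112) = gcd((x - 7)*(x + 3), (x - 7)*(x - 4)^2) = x - 7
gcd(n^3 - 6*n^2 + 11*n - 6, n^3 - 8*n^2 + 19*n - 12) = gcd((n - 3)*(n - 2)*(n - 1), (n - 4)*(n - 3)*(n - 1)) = n^2 - 4*n + 3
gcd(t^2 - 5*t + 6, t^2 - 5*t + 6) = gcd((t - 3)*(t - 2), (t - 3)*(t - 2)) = t^2 - 5*t + 6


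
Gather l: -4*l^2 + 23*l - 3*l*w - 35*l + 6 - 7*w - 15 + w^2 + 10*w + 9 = -4*l^2 + l*(-3*w - 12) + w^2 + 3*w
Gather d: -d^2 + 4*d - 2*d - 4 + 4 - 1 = -d^2 + 2*d - 1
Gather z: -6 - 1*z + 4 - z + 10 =8 - 2*z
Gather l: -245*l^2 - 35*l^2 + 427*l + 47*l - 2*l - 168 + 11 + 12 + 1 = -280*l^2 + 472*l - 144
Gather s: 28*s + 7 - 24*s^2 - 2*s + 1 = -24*s^2 + 26*s + 8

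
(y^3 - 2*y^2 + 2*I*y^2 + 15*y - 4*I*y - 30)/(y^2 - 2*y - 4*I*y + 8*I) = (y^2 + 2*I*y + 15)/(y - 4*I)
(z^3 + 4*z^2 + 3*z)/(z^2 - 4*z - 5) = z*(z + 3)/(z - 5)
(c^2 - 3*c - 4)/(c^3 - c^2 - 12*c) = (c + 1)/(c*(c + 3))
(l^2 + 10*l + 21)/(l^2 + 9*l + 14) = (l + 3)/(l + 2)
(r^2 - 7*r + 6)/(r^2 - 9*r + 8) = (r - 6)/(r - 8)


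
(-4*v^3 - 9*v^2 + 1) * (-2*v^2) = 8*v^5 + 18*v^4 - 2*v^2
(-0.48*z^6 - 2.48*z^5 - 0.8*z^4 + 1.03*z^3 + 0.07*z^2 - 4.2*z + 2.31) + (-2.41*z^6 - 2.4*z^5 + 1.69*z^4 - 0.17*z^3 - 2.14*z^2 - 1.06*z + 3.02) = -2.89*z^6 - 4.88*z^5 + 0.89*z^4 + 0.86*z^3 - 2.07*z^2 - 5.26*z + 5.33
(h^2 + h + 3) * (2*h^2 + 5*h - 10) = 2*h^4 + 7*h^3 + h^2 + 5*h - 30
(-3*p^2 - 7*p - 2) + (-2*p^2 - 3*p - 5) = -5*p^2 - 10*p - 7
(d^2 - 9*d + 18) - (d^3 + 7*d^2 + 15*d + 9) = -d^3 - 6*d^2 - 24*d + 9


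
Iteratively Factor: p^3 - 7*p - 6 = (p + 1)*(p^2 - p - 6) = (p + 1)*(p + 2)*(p - 3)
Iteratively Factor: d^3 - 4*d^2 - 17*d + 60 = (d - 5)*(d^2 + d - 12) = (d - 5)*(d + 4)*(d - 3)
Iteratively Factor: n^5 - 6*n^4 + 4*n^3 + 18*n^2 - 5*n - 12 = (n + 1)*(n^4 - 7*n^3 + 11*n^2 + 7*n - 12) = (n - 1)*(n + 1)*(n^3 - 6*n^2 + 5*n + 12) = (n - 1)*(n + 1)^2*(n^2 - 7*n + 12) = (n - 4)*(n - 1)*(n + 1)^2*(n - 3)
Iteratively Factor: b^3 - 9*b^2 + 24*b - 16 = (b - 4)*(b^2 - 5*b + 4) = (b - 4)*(b - 1)*(b - 4)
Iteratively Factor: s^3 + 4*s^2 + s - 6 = (s + 3)*(s^2 + s - 2) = (s - 1)*(s + 3)*(s + 2)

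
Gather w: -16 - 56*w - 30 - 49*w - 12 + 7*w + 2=-98*w - 56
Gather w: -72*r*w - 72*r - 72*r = -72*r*w - 144*r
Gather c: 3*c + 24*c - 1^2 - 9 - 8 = 27*c - 18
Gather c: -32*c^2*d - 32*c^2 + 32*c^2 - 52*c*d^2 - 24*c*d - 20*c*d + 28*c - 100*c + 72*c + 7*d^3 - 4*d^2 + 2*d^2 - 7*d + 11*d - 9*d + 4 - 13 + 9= -32*c^2*d + c*(-52*d^2 - 44*d) + 7*d^3 - 2*d^2 - 5*d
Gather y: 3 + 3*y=3*y + 3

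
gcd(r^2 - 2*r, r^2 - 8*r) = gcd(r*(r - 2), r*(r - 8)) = r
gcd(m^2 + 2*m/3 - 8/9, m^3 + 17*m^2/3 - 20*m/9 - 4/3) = m - 2/3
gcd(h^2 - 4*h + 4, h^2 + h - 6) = h - 2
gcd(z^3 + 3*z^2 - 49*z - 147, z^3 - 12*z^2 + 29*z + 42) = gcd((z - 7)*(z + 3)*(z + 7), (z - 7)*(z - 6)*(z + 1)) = z - 7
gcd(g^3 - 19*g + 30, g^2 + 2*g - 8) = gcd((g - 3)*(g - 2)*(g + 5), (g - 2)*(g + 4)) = g - 2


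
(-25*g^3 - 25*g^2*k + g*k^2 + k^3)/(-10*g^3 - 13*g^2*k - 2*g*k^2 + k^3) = (5*g + k)/(2*g + k)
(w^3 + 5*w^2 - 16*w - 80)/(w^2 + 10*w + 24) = (w^2 + w - 20)/(w + 6)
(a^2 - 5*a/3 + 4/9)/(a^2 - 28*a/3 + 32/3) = (a - 1/3)/(a - 8)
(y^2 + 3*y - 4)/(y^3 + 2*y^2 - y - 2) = (y + 4)/(y^2 + 3*y + 2)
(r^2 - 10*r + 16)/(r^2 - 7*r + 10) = (r - 8)/(r - 5)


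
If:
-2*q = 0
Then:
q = 0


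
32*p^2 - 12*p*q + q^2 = (-8*p + q)*(-4*p + q)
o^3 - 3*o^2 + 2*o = o*(o - 2)*(o - 1)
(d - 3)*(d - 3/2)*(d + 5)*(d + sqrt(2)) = d^4 + d^3/2 + sqrt(2)*d^3 - 18*d^2 + sqrt(2)*d^2/2 - 18*sqrt(2)*d + 45*d/2 + 45*sqrt(2)/2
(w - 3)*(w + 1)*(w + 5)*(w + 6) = w^4 + 9*w^3 + 5*w^2 - 93*w - 90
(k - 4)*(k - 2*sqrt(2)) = k^2 - 4*k - 2*sqrt(2)*k + 8*sqrt(2)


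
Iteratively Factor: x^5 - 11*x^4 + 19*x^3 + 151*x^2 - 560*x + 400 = (x - 4)*(x^4 - 7*x^3 - 9*x^2 + 115*x - 100) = (x - 5)*(x - 4)*(x^3 - 2*x^2 - 19*x + 20) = (x - 5)*(x - 4)*(x - 1)*(x^2 - x - 20) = (x - 5)*(x - 4)*(x - 1)*(x + 4)*(x - 5)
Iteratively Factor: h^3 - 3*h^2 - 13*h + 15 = (h + 3)*(h^2 - 6*h + 5) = (h - 5)*(h + 3)*(h - 1)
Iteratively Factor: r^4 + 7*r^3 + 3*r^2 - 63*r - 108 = (r + 3)*(r^3 + 4*r^2 - 9*r - 36) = (r + 3)^2*(r^2 + r - 12) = (r - 3)*(r + 3)^2*(r + 4)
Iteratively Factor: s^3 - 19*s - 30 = (s + 3)*(s^2 - 3*s - 10) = (s + 2)*(s + 3)*(s - 5)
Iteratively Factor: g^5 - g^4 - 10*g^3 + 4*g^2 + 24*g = (g + 2)*(g^4 - 3*g^3 - 4*g^2 + 12*g) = (g - 2)*(g + 2)*(g^3 - g^2 - 6*g) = (g - 2)*(g + 2)^2*(g^2 - 3*g) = (g - 3)*(g - 2)*(g + 2)^2*(g)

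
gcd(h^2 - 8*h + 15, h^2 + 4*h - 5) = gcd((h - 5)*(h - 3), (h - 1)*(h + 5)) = 1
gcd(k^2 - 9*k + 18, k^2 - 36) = k - 6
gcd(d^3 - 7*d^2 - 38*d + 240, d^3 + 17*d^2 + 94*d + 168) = d + 6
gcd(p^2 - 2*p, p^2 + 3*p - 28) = 1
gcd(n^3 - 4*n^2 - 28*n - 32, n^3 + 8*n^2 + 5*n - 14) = n + 2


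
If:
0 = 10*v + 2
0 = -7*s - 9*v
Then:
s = 9/35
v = -1/5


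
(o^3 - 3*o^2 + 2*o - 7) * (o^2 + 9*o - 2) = o^5 + 6*o^4 - 27*o^3 + 17*o^2 - 67*o + 14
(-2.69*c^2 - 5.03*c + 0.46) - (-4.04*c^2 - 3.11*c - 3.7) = 1.35*c^2 - 1.92*c + 4.16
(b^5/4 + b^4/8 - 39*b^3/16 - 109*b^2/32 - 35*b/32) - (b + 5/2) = b^5/4 + b^4/8 - 39*b^3/16 - 109*b^2/32 - 67*b/32 - 5/2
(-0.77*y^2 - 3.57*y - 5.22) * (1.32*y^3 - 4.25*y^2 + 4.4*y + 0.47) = -1.0164*y^5 - 1.4399*y^4 + 4.8941*y^3 + 6.1151*y^2 - 24.6459*y - 2.4534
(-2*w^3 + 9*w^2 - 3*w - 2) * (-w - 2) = 2*w^4 - 5*w^3 - 15*w^2 + 8*w + 4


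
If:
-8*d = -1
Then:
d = 1/8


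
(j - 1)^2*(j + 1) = j^3 - j^2 - j + 1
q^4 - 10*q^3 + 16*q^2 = q^2*(q - 8)*(q - 2)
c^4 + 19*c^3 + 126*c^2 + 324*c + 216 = (c + 1)*(c + 6)^3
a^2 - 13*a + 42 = (a - 7)*(a - 6)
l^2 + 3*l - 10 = (l - 2)*(l + 5)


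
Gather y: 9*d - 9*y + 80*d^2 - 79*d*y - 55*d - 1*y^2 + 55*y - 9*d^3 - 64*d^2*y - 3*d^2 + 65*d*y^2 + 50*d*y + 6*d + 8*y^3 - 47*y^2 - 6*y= -9*d^3 + 77*d^2 - 40*d + 8*y^3 + y^2*(65*d - 48) + y*(-64*d^2 - 29*d + 40)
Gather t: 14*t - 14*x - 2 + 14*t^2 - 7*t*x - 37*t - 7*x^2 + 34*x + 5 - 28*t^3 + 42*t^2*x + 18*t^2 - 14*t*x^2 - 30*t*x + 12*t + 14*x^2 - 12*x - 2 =-28*t^3 + t^2*(42*x + 32) + t*(-14*x^2 - 37*x - 11) + 7*x^2 + 8*x + 1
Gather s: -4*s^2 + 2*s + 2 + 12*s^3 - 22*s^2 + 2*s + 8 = 12*s^3 - 26*s^2 + 4*s + 10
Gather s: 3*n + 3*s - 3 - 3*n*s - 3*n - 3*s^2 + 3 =-3*s^2 + s*(3 - 3*n)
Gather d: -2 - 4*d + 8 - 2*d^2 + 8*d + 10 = -2*d^2 + 4*d + 16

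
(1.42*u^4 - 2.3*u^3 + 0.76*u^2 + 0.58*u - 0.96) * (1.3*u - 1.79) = 1.846*u^5 - 5.5318*u^4 + 5.105*u^3 - 0.6064*u^2 - 2.2862*u + 1.7184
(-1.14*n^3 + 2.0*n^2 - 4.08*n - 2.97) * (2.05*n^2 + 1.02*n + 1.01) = -2.337*n^5 + 2.9372*n^4 - 7.4754*n^3 - 8.2301*n^2 - 7.1502*n - 2.9997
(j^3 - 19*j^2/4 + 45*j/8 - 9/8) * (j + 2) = j^4 - 11*j^3/4 - 31*j^2/8 + 81*j/8 - 9/4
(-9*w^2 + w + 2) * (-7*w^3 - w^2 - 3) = 63*w^5 + 2*w^4 - 15*w^3 + 25*w^2 - 3*w - 6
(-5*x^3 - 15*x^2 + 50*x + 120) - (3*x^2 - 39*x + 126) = -5*x^3 - 18*x^2 + 89*x - 6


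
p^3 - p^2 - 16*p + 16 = (p - 4)*(p - 1)*(p + 4)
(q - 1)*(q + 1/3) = q^2 - 2*q/3 - 1/3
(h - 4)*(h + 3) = h^2 - h - 12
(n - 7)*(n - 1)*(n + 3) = n^3 - 5*n^2 - 17*n + 21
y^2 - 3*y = y*(y - 3)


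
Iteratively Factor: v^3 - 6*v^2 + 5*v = (v - 1)*(v^2 - 5*v) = (v - 5)*(v - 1)*(v)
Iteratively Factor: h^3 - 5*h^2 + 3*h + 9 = (h - 3)*(h^2 - 2*h - 3) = (h - 3)*(h + 1)*(h - 3)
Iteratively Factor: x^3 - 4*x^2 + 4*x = (x - 2)*(x^2 - 2*x) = (x - 2)^2*(x)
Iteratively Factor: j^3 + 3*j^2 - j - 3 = (j - 1)*(j^2 + 4*j + 3) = (j - 1)*(j + 1)*(j + 3)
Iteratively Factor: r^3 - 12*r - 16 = (r - 4)*(r^2 + 4*r + 4) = (r - 4)*(r + 2)*(r + 2)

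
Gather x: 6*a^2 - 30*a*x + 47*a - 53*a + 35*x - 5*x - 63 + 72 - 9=6*a^2 - 6*a + x*(30 - 30*a)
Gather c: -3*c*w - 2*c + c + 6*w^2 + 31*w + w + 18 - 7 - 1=c*(-3*w - 1) + 6*w^2 + 32*w + 10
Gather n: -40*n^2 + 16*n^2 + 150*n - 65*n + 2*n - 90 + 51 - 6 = -24*n^2 + 87*n - 45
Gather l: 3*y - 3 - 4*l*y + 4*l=l*(4 - 4*y) + 3*y - 3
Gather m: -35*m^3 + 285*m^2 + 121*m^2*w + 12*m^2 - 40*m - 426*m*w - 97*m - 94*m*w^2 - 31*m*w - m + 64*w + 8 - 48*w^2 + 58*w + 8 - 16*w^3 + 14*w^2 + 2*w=-35*m^3 + m^2*(121*w + 297) + m*(-94*w^2 - 457*w - 138) - 16*w^3 - 34*w^2 + 124*w + 16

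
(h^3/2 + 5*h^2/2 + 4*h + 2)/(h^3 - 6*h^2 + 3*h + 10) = (h^2 + 4*h + 4)/(2*(h^2 - 7*h + 10))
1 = 1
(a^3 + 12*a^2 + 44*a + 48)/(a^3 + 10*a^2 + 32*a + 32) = (a + 6)/(a + 4)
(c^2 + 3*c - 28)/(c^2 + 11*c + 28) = (c - 4)/(c + 4)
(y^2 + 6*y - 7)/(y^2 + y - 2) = (y + 7)/(y + 2)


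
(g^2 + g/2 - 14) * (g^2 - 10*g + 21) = g^4 - 19*g^3/2 + 2*g^2 + 301*g/2 - 294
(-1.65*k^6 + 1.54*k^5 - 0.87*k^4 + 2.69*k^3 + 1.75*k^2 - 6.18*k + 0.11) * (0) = 0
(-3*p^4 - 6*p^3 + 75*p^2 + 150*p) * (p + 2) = -3*p^5 - 12*p^4 + 63*p^3 + 300*p^2 + 300*p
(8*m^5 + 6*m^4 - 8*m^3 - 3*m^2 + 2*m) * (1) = 8*m^5 + 6*m^4 - 8*m^3 - 3*m^2 + 2*m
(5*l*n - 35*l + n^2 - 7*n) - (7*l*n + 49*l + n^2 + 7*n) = -2*l*n - 84*l - 14*n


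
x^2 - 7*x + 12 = (x - 4)*(x - 3)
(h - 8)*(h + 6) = h^2 - 2*h - 48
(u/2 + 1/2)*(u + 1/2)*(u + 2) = u^3/2 + 7*u^2/4 + 7*u/4 + 1/2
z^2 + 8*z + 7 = (z + 1)*(z + 7)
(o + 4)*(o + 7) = o^2 + 11*o + 28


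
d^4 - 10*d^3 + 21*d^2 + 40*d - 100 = (d - 5)^2*(d - 2)*(d + 2)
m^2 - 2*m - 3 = (m - 3)*(m + 1)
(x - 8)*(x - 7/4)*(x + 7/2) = x^3 - 25*x^2/4 - 161*x/8 + 49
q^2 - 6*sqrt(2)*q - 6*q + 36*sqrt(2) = (q - 6)*(q - 6*sqrt(2))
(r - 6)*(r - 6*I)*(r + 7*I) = r^3 - 6*r^2 + I*r^2 + 42*r - 6*I*r - 252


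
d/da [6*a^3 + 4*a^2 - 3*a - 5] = 18*a^2 + 8*a - 3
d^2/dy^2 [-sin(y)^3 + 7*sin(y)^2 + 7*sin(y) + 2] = 9*sin(y)^3 - 28*sin(y)^2 - 13*sin(y) + 14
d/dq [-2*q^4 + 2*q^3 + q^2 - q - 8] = -8*q^3 + 6*q^2 + 2*q - 1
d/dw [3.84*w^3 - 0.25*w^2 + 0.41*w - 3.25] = 11.52*w^2 - 0.5*w + 0.41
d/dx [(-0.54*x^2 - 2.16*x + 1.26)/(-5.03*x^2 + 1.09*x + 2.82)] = (-11.4534*x^2 + 9.63*x - 7.4646)/(25.3009*x^4 - 10.9654*x^3 - 27.1811*x^2 + 6.1476*x + 7.9524)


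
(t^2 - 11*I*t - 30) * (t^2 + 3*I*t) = t^4 - 8*I*t^3 + 3*t^2 - 90*I*t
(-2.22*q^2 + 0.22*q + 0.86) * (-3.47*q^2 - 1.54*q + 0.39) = 7.7034*q^4 + 2.6554*q^3 - 4.1888*q^2 - 1.2386*q + 0.3354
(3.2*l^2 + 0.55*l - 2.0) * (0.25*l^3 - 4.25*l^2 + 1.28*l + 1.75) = 0.8*l^5 - 13.4625*l^4 + 1.2585*l^3 + 14.804*l^2 - 1.5975*l - 3.5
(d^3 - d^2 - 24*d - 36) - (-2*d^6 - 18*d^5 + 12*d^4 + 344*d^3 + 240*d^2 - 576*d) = 2*d^6 + 18*d^5 - 12*d^4 - 343*d^3 - 241*d^2 + 552*d - 36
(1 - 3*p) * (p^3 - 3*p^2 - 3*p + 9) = -3*p^4 + 10*p^3 + 6*p^2 - 30*p + 9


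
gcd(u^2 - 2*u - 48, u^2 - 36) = u + 6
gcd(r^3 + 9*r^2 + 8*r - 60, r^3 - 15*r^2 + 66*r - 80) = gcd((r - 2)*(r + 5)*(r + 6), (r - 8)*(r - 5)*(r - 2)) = r - 2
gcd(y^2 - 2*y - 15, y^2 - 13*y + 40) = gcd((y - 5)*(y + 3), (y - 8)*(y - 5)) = y - 5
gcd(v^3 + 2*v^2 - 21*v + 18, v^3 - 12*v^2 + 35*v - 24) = v^2 - 4*v + 3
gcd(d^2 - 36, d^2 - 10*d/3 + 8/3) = 1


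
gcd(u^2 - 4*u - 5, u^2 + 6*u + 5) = u + 1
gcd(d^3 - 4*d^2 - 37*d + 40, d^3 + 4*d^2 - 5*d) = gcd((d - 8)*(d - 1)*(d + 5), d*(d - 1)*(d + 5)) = d^2 + 4*d - 5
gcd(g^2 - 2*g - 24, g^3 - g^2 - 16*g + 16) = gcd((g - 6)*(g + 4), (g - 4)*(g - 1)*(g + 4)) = g + 4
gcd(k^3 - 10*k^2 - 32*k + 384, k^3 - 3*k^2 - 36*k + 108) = k + 6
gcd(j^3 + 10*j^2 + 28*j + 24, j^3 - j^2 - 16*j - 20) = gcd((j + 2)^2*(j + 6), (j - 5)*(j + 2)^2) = j^2 + 4*j + 4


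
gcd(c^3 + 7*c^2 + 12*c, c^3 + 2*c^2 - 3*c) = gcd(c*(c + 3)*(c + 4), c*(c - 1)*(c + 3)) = c^2 + 3*c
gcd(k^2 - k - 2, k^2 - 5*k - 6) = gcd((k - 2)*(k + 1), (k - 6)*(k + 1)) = k + 1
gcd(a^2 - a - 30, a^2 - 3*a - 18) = a - 6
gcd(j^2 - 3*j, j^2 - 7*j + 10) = 1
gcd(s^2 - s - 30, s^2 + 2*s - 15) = s + 5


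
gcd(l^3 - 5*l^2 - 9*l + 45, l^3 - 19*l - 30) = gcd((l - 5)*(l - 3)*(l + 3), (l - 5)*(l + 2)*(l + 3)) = l^2 - 2*l - 15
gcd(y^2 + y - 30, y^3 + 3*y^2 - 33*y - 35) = y - 5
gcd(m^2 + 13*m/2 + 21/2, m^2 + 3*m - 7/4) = m + 7/2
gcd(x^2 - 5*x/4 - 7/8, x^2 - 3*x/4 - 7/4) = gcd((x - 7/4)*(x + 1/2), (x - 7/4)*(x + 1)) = x - 7/4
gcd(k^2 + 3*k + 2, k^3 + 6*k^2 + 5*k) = k + 1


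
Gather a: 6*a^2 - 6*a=6*a^2 - 6*a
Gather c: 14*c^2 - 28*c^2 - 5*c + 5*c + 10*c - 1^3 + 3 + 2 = -14*c^2 + 10*c + 4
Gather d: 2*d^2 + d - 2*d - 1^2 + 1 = 2*d^2 - d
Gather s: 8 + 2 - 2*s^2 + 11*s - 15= -2*s^2 + 11*s - 5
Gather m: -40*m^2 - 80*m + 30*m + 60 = -40*m^2 - 50*m + 60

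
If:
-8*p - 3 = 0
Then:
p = -3/8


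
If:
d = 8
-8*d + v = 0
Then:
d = 8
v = 64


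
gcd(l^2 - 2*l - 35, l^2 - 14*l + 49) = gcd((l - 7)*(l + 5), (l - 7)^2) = l - 7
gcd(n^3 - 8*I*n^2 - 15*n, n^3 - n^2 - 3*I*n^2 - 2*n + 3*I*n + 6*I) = n - 3*I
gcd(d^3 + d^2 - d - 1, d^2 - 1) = d^2 - 1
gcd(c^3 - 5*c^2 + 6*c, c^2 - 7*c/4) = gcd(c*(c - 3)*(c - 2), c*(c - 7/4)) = c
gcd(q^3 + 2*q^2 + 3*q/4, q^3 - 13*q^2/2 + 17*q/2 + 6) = q + 1/2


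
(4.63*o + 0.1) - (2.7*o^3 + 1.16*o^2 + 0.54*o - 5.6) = -2.7*o^3 - 1.16*o^2 + 4.09*o + 5.7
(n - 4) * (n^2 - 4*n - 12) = n^3 - 8*n^2 + 4*n + 48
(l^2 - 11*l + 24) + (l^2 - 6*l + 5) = 2*l^2 - 17*l + 29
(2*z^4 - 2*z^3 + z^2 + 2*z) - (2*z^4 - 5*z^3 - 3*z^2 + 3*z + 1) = 3*z^3 + 4*z^2 - z - 1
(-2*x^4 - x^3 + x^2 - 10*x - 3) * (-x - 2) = 2*x^5 + 5*x^4 + x^3 + 8*x^2 + 23*x + 6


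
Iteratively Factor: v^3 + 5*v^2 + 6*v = (v + 2)*(v^2 + 3*v) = v*(v + 2)*(v + 3)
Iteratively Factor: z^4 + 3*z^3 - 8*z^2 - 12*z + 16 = (z + 4)*(z^3 - z^2 - 4*z + 4) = (z - 1)*(z + 4)*(z^2 - 4) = (z - 1)*(z + 2)*(z + 4)*(z - 2)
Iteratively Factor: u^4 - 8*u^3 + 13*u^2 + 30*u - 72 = (u + 2)*(u^3 - 10*u^2 + 33*u - 36) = (u - 3)*(u + 2)*(u^2 - 7*u + 12) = (u - 4)*(u - 3)*(u + 2)*(u - 3)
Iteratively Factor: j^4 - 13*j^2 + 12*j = (j - 1)*(j^3 + j^2 - 12*j) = (j - 1)*(j + 4)*(j^2 - 3*j) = (j - 3)*(j - 1)*(j + 4)*(j)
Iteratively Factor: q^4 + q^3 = (q + 1)*(q^3) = q*(q + 1)*(q^2) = q^2*(q + 1)*(q)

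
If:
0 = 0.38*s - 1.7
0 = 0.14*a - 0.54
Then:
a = 3.86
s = 4.47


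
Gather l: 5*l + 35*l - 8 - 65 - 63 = 40*l - 136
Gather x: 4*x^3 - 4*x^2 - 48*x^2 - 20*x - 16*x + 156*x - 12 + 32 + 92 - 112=4*x^3 - 52*x^2 + 120*x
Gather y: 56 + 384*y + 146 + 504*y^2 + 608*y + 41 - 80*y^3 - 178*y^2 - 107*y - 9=-80*y^3 + 326*y^2 + 885*y + 234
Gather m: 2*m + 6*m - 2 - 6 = 8*m - 8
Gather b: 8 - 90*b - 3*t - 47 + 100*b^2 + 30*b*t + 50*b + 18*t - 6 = 100*b^2 + b*(30*t - 40) + 15*t - 45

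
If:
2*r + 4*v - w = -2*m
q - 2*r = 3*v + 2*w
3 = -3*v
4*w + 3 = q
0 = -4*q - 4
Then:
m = -1/2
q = -1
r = 2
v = -1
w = -1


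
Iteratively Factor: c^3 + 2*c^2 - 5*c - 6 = (c - 2)*(c^2 + 4*c + 3) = (c - 2)*(c + 1)*(c + 3)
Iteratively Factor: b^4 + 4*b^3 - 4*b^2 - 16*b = (b)*(b^3 + 4*b^2 - 4*b - 16) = b*(b + 4)*(b^2 - 4) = b*(b + 2)*(b + 4)*(b - 2)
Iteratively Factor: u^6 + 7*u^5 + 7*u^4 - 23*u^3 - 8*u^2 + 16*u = (u)*(u^5 + 7*u^4 + 7*u^3 - 23*u^2 - 8*u + 16) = u*(u + 4)*(u^4 + 3*u^3 - 5*u^2 - 3*u + 4) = u*(u - 1)*(u + 4)*(u^3 + 4*u^2 - u - 4) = u*(u - 1)*(u + 4)^2*(u^2 - 1) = u*(u - 1)*(u + 1)*(u + 4)^2*(u - 1)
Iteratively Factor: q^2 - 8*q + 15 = (q - 3)*(q - 5)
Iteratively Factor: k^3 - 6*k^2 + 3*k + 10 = (k - 5)*(k^2 - k - 2) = (k - 5)*(k - 2)*(k + 1)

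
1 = 1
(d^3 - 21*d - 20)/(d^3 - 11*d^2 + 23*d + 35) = (d + 4)/(d - 7)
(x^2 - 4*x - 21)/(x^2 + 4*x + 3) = (x - 7)/(x + 1)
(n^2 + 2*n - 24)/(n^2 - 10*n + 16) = (n^2 + 2*n - 24)/(n^2 - 10*n + 16)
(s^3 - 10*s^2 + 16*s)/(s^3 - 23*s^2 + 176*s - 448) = s*(s - 2)/(s^2 - 15*s + 56)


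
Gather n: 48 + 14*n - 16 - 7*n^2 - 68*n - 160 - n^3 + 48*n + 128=-n^3 - 7*n^2 - 6*n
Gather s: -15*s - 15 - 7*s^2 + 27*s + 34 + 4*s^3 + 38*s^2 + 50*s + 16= 4*s^3 + 31*s^2 + 62*s + 35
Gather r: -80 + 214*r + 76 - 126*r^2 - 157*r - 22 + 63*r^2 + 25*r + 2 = -63*r^2 + 82*r - 24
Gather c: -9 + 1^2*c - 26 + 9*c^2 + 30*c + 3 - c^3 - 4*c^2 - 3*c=-c^3 + 5*c^2 + 28*c - 32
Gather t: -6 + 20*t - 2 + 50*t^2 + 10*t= 50*t^2 + 30*t - 8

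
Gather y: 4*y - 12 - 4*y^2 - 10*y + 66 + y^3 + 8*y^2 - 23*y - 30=y^3 + 4*y^2 - 29*y + 24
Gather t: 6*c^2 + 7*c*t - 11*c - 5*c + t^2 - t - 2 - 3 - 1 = 6*c^2 - 16*c + t^2 + t*(7*c - 1) - 6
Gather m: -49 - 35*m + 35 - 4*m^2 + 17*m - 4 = -4*m^2 - 18*m - 18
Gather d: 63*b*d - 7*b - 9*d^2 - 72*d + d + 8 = -7*b - 9*d^2 + d*(63*b - 71) + 8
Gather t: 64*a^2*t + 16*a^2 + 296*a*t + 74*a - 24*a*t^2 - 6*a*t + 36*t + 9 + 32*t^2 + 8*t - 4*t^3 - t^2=16*a^2 + 74*a - 4*t^3 + t^2*(31 - 24*a) + t*(64*a^2 + 290*a + 44) + 9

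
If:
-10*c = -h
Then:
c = h/10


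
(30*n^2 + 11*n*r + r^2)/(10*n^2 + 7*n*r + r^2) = (6*n + r)/(2*n + r)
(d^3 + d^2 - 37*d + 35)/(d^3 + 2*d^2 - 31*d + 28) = (d - 5)/(d - 4)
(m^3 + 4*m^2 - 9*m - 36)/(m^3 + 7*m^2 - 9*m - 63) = (m + 4)/(m + 7)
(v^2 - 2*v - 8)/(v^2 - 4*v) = (v + 2)/v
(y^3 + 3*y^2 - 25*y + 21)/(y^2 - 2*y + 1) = (y^2 + 4*y - 21)/(y - 1)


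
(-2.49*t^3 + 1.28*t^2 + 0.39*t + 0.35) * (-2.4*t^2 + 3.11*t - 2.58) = 5.976*t^5 - 10.8159*t^4 + 9.469*t^3 - 2.9295*t^2 + 0.0822999999999998*t - 0.903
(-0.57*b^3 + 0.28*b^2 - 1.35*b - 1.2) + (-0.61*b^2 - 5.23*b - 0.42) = -0.57*b^3 - 0.33*b^2 - 6.58*b - 1.62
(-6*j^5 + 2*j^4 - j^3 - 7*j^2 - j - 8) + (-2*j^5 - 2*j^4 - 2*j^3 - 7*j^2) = -8*j^5 - 3*j^3 - 14*j^2 - j - 8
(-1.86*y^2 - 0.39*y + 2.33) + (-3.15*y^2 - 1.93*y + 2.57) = -5.01*y^2 - 2.32*y + 4.9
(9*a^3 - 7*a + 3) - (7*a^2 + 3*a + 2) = 9*a^3 - 7*a^2 - 10*a + 1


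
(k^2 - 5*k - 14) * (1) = k^2 - 5*k - 14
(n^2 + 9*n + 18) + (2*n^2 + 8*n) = 3*n^2 + 17*n + 18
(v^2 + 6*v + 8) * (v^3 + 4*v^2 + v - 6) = v^5 + 10*v^4 + 33*v^3 + 32*v^2 - 28*v - 48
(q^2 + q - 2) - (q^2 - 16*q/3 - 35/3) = 19*q/3 + 29/3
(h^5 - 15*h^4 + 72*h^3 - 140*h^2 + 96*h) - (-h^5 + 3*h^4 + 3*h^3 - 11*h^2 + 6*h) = 2*h^5 - 18*h^4 + 69*h^3 - 129*h^2 + 90*h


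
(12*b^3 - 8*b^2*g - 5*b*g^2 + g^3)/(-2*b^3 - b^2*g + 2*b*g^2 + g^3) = (-6*b + g)/(b + g)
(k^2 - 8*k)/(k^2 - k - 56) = k/(k + 7)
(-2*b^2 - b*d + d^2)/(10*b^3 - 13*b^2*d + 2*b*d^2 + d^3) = (-b - d)/(5*b^2 - 4*b*d - d^2)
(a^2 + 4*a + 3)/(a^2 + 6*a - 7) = (a^2 + 4*a + 3)/(a^2 + 6*a - 7)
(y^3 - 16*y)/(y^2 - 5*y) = (y^2 - 16)/(y - 5)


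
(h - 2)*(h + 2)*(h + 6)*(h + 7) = h^4 + 13*h^3 + 38*h^2 - 52*h - 168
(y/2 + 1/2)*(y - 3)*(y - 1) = y^3/2 - 3*y^2/2 - y/2 + 3/2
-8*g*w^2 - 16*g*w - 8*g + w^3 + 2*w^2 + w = (-8*g + w)*(w + 1)^2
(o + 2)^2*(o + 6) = o^3 + 10*o^2 + 28*o + 24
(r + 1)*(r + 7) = r^2 + 8*r + 7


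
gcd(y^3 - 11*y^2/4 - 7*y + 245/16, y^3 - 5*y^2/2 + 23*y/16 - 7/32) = y - 7/4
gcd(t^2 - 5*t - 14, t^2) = 1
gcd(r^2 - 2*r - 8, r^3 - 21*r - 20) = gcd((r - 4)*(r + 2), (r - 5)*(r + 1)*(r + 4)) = 1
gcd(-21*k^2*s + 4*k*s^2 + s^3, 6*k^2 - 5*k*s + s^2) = -3*k + s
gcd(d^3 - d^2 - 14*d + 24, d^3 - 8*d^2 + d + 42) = d - 3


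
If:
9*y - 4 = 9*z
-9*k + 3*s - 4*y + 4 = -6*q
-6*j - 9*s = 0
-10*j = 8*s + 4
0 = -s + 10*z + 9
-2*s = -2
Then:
No Solution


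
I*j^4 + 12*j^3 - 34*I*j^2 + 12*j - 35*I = (j - 7*I)*(j - 5*I)*(j + I)*(I*j + 1)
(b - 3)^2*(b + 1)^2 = b^4 - 4*b^3 - 2*b^2 + 12*b + 9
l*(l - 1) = l^2 - l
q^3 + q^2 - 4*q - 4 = (q - 2)*(q + 1)*(q + 2)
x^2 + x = x*(x + 1)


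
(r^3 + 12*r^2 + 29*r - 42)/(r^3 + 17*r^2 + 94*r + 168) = (r - 1)/(r + 4)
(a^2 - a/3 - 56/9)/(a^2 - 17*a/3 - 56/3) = (a - 8/3)/(a - 8)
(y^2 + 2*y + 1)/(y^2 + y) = (y + 1)/y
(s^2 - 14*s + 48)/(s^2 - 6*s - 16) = (s - 6)/(s + 2)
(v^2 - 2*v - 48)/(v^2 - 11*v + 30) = (v^2 - 2*v - 48)/(v^2 - 11*v + 30)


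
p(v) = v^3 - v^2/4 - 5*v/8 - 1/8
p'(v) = 3*v^2 - v/2 - 5/8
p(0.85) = -0.22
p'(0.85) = 1.12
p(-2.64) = -18.62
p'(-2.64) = 21.60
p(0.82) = -0.25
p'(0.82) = 0.98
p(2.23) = 8.33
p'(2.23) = 13.18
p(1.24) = 0.62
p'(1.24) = 3.37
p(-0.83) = -0.35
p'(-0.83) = 1.86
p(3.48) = 36.82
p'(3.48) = 33.97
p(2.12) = 6.95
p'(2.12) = 11.80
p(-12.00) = -1756.62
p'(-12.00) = 437.38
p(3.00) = 22.75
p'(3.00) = 24.88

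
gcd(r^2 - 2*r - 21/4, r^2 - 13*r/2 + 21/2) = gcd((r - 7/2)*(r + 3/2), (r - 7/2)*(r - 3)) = r - 7/2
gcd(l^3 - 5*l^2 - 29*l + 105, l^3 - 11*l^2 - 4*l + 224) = l - 7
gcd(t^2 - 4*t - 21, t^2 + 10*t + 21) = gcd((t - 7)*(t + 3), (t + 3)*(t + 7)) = t + 3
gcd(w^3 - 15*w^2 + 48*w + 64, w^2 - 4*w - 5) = w + 1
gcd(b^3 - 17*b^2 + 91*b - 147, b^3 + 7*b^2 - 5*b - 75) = b - 3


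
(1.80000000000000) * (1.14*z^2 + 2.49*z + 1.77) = 2.052*z^2 + 4.482*z + 3.186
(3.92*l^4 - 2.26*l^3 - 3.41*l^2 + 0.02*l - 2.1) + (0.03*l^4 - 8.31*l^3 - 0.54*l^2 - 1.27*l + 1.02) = 3.95*l^4 - 10.57*l^3 - 3.95*l^2 - 1.25*l - 1.08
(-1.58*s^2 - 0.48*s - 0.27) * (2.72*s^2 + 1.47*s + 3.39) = -4.2976*s^4 - 3.6282*s^3 - 6.7962*s^2 - 2.0241*s - 0.9153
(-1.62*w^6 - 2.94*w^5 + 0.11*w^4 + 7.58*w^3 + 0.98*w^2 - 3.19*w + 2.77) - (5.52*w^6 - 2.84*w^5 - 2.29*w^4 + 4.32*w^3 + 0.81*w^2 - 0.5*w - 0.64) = -7.14*w^6 - 0.1*w^5 + 2.4*w^4 + 3.26*w^3 + 0.17*w^2 - 2.69*w + 3.41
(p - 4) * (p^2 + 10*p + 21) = p^3 + 6*p^2 - 19*p - 84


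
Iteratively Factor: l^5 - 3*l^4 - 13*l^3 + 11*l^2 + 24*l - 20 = (l - 5)*(l^4 + 2*l^3 - 3*l^2 - 4*l + 4) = (l - 5)*(l - 1)*(l^3 + 3*l^2 - 4) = (l - 5)*(l - 1)^2*(l^2 + 4*l + 4) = (l - 5)*(l - 1)^2*(l + 2)*(l + 2)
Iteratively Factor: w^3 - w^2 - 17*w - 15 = (w - 5)*(w^2 + 4*w + 3) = (w - 5)*(w + 3)*(w + 1)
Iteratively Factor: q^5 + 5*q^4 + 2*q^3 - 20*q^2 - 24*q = (q + 3)*(q^4 + 2*q^3 - 4*q^2 - 8*q) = (q + 2)*(q + 3)*(q^3 - 4*q) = (q + 2)^2*(q + 3)*(q^2 - 2*q) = (q - 2)*(q + 2)^2*(q + 3)*(q)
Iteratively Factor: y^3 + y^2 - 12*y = (y + 4)*(y^2 - 3*y) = (y - 3)*(y + 4)*(y)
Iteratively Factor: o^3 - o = (o + 1)*(o^2 - o) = (o - 1)*(o + 1)*(o)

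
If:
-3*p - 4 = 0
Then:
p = -4/3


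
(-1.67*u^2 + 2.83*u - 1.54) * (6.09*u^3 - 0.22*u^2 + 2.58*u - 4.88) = -10.1703*u^5 + 17.6021*u^4 - 14.3098*u^3 + 15.7898*u^2 - 17.7836*u + 7.5152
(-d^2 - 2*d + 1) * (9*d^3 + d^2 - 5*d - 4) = -9*d^5 - 19*d^4 + 12*d^3 + 15*d^2 + 3*d - 4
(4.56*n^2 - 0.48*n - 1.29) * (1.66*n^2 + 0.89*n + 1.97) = 7.5696*n^4 + 3.2616*n^3 + 6.4146*n^2 - 2.0937*n - 2.5413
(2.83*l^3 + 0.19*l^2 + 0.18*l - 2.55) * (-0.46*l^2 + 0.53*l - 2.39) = -1.3018*l^5 + 1.4125*l^4 - 6.7458*l^3 + 0.8143*l^2 - 1.7817*l + 6.0945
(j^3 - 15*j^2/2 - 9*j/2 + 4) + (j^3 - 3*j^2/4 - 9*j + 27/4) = 2*j^3 - 33*j^2/4 - 27*j/2 + 43/4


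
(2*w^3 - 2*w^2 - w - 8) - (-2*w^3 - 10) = 4*w^3 - 2*w^2 - w + 2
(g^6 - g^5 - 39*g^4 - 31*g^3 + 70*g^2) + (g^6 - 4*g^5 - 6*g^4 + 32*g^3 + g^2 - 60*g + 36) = 2*g^6 - 5*g^5 - 45*g^4 + g^3 + 71*g^2 - 60*g + 36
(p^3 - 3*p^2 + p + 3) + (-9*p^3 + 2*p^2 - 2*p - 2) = -8*p^3 - p^2 - p + 1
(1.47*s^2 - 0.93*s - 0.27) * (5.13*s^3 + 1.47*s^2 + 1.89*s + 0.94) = 7.5411*s^5 - 2.61*s^4 + 0.0260999999999998*s^3 - 0.7728*s^2 - 1.3845*s - 0.2538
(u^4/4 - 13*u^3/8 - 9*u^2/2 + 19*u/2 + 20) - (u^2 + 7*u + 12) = u^4/4 - 13*u^3/8 - 11*u^2/2 + 5*u/2 + 8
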